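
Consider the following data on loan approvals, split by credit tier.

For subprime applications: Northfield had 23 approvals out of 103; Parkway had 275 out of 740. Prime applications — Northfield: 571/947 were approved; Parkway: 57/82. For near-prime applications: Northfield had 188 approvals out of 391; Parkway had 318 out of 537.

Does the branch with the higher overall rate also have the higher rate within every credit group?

No

Subprime: Northfield 23/103 = 22.3%, Parkway 275/740 = 37.2% → Parkway
Prime: Northfield 571/947 = 60.3%, Parkway 57/82 = 69.5% → Parkway
Near-prime: Northfield 188/391 = 48.1%, Parkway 318/537 = 59.2% → Parkway
Overall: Northfield 782/1441 = 54.3%, Parkway 650/1359 = 47.8% → Northfield
Parkway wins each credit group but Northfield wins overall — the comparison reverses. Parkway's applications skew toward subprime, which has a lower base rate.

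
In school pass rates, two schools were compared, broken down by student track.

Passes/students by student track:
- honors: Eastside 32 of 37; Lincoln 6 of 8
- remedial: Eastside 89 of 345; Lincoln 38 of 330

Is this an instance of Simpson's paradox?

No

Honors: Eastside 32/37 = 86.5%, Lincoln 6/8 = 75.0% → Eastside
Remedial: Eastside 89/345 = 25.8%, Lincoln 38/330 = 11.5% → Eastside
Overall: Eastside 121/382 = 31.7%, Lincoln 44/338 = 13.0% → Eastside
Eastside wins overall and in every student group — no reversal.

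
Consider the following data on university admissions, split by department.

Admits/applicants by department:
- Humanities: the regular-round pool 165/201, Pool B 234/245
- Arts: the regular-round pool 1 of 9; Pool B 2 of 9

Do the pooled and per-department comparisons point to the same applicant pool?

Yes

Humanities: the regular-round pool 165/201 = 82.1%, Pool B 234/245 = 95.5% → Pool B
Arts: the regular-round pool 1/9 = 11.1%, Pool B 2/9 = 22.2% → Pool B
Overall: the regular-round pool 166/210 = 79.0%, Pool B 236/254 = 92.9% → Pool B
Pool B wins overall and in every department group — no reversal.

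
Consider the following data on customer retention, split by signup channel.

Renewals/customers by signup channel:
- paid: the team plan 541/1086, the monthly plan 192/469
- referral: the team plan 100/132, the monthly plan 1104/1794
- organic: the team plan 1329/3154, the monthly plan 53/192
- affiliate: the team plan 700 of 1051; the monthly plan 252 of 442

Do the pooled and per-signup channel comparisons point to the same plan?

Paid: the team plan 541/1086 = 49.8%, the monthly plan 192/469 = 40.9% → the team plan
Referral: the team plan 100/132 = 75.8%, the monthly plan 1104/1794 = 61.5% → the team plan
Organic: the team plan 1329/3154 = 42.1%, the monthly plan 53/192 = 27.6% → the team plan
Affiliate: the team plan 700/1051 = 66.6%, the monthly plan 252/442 = 57.0% → the team plan
Overall: the team plan 2670/5423 = 49.2%, the monthly plan 1601/2897 = 55.3% → the monthly plan
The team plan wins each signup group but the monthly plan wins overall — the comparison reverses. The team plan's customers skew toward organic, which has a lower base rate.

No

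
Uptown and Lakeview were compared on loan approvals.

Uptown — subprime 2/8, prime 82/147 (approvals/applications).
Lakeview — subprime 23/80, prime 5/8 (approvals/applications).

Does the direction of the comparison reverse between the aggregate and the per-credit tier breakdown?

Subprime: Uptown 2/8 = 25.0%, Lakeview 23/80 = 28.8% → Lakeview
Prime: Uptown 82/147 = 55.8%, Lakeview 5/8 = 62.5% → Lakeview
Overall: Uptown 84/155 = 54.2%, Lakeview 28/88 = 31.8% → Uptown
Lakeview wins each credit group but Uptown wins overall — the comparison reverses. Lakeview's applications skew toward subprime, which has a lower base rate.

Yes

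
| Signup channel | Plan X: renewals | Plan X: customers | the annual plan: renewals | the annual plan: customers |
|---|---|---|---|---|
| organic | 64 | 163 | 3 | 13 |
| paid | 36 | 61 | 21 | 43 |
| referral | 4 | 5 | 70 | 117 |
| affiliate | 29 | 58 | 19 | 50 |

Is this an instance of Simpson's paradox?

Yes

Organic: Plan X 64/163 = 39.3%, the annual plan 3/13 = 23.1% → Plan X
Paid: Plan X 36/61 = 59.0%, the annual plan 21/43 = 48.8% → Plan X
Referral: Plan X 4/5 = 80.0%, the annual plan 70/117 = 59.8% → Plan X
Affiliate: Plan X 29/58 = 50.0%, the annual plan 19/50 = 38.0% → Plan X
Overall: Plan X 133/287 = 46.3%, the annual plan 113/223 = 50.7% → the annual plan
Plan X wins each signup group but the annual plan wins overall — the comparison reverses. Plan X's customers skew toward organic, which has a lower base rate.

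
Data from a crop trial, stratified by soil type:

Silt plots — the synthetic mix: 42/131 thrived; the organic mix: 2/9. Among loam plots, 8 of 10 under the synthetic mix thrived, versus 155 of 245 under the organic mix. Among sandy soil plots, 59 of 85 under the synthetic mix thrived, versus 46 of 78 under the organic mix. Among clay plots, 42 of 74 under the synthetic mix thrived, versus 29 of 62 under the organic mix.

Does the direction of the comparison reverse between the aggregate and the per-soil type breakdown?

Yes

Silt: the synthetic mix 42/131 = 32.1%, the organic mix 2/9 = 22.2% → the synthetic mix
Loam: the synthetic mix 8/10 = 80.0%, the organic mix 155/245 = 63.3% → the synthetic mix
Sandy soil: the synthetic mix 59/85 = 69.4%, the organic mix 46/78 = 59.0% → the synthetic mix
Clay: the synthetic mix 42/74 = 56.8%, the organic mix 29/62 = 46.8% → the synthetic mix
Overall: the synthetic mix 151/300 = 50.3%, the organic mix 232/394 = 58.9% → the organic mix
The synthetic mix wins each soil group but the organic mix wins overall — the comparison reverses. The synthetic mix's plots skew toward silt, which has a lower base rate.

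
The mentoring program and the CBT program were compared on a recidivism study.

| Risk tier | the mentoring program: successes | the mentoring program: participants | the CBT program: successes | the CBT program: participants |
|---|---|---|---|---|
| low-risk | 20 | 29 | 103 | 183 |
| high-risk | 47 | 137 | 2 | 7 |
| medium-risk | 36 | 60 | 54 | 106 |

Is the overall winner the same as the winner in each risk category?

Low-risk: the mentoring program 20/29 = 69.0%, the CBT program 103/183 = 56.3% → the mentoring program
High-risk: the mentoring program 47/137 = 34.3%, the CBT program 2/7 = 28.6% → the mentoring program
Medium-risk: the mentoring program 36/60 = 60.0%, the CBT program 54/106 = 50.9% → the mentoring program
Overall: the mentoring program 103/226 = 45.6%, the CBT program 159/296 = 53.7% → the CBT program
The mentoring program wins each risk group but the CBT program wins overall — the comparison reverses. The mentoring program's participants skew toward high-risk, which has a lower base rate.

No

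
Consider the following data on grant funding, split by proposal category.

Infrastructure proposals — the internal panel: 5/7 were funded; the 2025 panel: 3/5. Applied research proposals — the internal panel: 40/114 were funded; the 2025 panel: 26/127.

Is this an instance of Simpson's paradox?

No

Infrastructure: the internal panel 5/7 = 71.4%, the 2025 panel 3/5 = 60.0% → the internal panel
Applied research: the internal panel 40/114 = 35.1%, the 2025 panel 26/127 = 20.5% → the internal panel
Overall: the internal panel 45/121 = 37.2%, the 2025 panel 29/132 = 22.0% → the internal panel
The internal panel wins overall and in every proposal group — no reversal.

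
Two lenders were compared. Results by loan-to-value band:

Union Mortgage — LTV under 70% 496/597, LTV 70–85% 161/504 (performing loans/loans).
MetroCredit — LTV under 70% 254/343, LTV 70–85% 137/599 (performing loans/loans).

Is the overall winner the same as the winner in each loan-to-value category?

LTV under 70%: Union Mortgage 496/597 = 83.1%, MetroCredit 254/343 = 74.1% → Union Mortgage
LTV 70–85%: Union Mortgage 161/504 = 31.9%, MetroCredit 137/599 = 22.9% → Union Mortgage
Overall: Union Mortgage 657/1101 = 59.7%, MetroCredit 391/942 = 41.5% → Union Mortgage
Union Mortgage wins overall and in every loan-to-value group — no reversal.

Yes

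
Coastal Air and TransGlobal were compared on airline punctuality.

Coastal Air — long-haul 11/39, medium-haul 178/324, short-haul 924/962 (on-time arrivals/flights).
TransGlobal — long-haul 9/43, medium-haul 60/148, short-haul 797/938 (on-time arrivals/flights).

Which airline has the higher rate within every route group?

Coastal Air

Long-haul: Coastal Air 11/39 = 28.2%, TransGlobal 9/43 = 20.9% → Coastal Air
Medium-haul: Coastal Air 178/324 = 54.9%, TransGlobal 60/148 = 40.5% → Coastal Air
Short-haul: Coastal Air 924/962 = 96.0%, TransGlobal 797/938 = 85.0% → Coastal Air
Coastal Air has the higher rate in all 3 groups.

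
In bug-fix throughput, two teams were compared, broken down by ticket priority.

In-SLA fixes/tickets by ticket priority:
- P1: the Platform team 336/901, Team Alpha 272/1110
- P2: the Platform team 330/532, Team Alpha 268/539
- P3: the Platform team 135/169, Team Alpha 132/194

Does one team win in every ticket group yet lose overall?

P1: the Platform team 336/901 = 37.3%, Team Alpha 272/1110 = 24.5% → the Platform team
P2: the Platform team 330/532 = 62.0%, Team Alpha 268/539 = 49.7% → the Platform team
P3: the Platform team 135/169 = 79.9%, Team Alpha 132/194 = 68.0% → the Platform team
Overall: the Platform team 801/1602 = 50.0%, Team Alpha 672/1843 = 36.5% → the Platform team
The Platform team wins overall and in every ticket group — no reversal.

No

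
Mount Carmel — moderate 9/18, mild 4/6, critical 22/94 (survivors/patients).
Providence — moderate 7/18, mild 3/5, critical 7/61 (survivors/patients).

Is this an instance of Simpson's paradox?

No

Moderate: Mount Carmel 9/18 = 50.0%, Providence 7/18 = 38.9% → Mount Carmel
Mild: Mount Carmel 4/6 = 66.7%, Providence 3/5 = 60.0% → Mount Carmel
Critical: Mount Carmel 22/94 = 23.4%, Providence 7/61 = 11.5% → Mount Carmel
Overall: Mount Carmel 35/118 = 29.7%, Providence 17/84 = 20.2% → Mount Carmel
Mount Carmel wins overall and in every case group — no reversal.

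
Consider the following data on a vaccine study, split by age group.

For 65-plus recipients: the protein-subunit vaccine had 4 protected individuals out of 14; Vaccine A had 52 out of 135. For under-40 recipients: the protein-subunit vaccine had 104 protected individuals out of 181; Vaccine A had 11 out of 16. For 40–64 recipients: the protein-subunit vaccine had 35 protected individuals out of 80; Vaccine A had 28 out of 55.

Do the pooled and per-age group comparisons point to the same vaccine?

65-plus: the protein-subunit vaccine 4/14 = 28.6%, Vaccine A 52/135 = 38.5% → Vaccine A
Under-40: the protein-subunit vaccine 104/181 = 57.5%, Vaccine A 11/16 = 68.8% → Vaccine A
40–64: the protein-subunit vaccine 35/80 = 43.8%, Vaccine A 28/55 = 50.9% → Vaccine A
Overall: the protein-subunit vaccine 143/275 = 52.0%, Vaccine A 91/206 = 44.2% → the protein-subunit vaccine
Vaccine A wins each age group but the protein-subunit vaccine wins overall — the comparison reverses. Vaccine A's recipients skew toward 65-plus, which has a lower base rate.

No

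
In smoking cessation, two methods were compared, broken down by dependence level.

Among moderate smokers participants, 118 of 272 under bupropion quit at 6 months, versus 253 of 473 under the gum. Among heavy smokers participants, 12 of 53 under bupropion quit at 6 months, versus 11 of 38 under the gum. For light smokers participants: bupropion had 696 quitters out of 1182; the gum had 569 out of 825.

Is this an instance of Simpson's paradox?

Moderate smokers: bupropion 118/272 = 43.4%, the gum 253/473 = 53.5% → the gum
Heavy smokers: bupropion 12/53 = 22.6%, the gum 11/38 = 28.9% → the gum
Light smokers: bupropion 696/1182 = 58.9%, the gum 569/825 = 69.0% → the gum
Overall: bupropion 826/1507 = 54.8%, the gum 833/1336 = 62.4% → the gum
The gum wins overall and in every dependence group — no reversal.

No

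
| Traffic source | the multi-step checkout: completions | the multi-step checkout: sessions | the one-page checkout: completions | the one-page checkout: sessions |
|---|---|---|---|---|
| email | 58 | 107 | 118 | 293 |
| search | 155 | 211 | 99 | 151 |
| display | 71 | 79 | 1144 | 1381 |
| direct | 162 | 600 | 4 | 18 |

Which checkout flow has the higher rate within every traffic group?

the multi-step checkout

Email: the multi-step checkout 58/107 = 54.2%, the one-page checkout 118/293 = 40.3% → the multi-step checkout
Search: the multi-step checkout 155/211 = 73.5%, the one-page checkout 99/151 = 65.6% → the multi-step checkout
Display: the multi-step checkout 71/79 = 89.9%, the one-page checkout 1144/1381 = 82.8% → the multi-step checkout
Direct: the multi-step checkout 162/600 = 27.0%, the one-page checkout 4/18 = 22.2% → the multi-step checkout
The multi-step checkout has the higher rate in all 4 groups.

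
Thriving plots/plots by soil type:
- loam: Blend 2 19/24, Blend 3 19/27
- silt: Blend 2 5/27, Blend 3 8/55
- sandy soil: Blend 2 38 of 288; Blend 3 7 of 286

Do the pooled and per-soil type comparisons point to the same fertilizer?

Loam: Blend 2 19/24 = 79.2%, Blend 3 19/27 = 70.4% → Blend 2
Silt: Blend 2 5/27 = 18.5%, Blend 3 8/55 = 14.5% → Blend 2
Sandy soil: Blend 2 38/288 = 13.2%, Blend 3 7/286 = 2.4% → Blend 2
Overall: Blend 2 62/339 = 18.3%, Blend 3 34/368 = 9.2% → Blend 2
Blend 2 wins overall and in every soil group — no reversal.

Yes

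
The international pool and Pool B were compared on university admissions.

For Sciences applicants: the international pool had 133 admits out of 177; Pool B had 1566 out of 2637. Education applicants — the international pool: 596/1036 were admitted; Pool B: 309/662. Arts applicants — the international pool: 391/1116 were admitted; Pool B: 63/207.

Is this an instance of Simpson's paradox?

Sciences: the international pool 133/177 = 75.1%, Pool B 1566/2637 = 59.4% → the international pool
Education: the international pool 596/1036 = 57.5%, Pool B 309/662 = 46.7% → the international pool
Arts: the international pool 391/1116 = 35.0%, Pool B 63/207 = 30.4% → the international pool
Overall: the international pool 1120/2329 = 48.1%, Pool B 1938/3506 = 55.3% → Pool B
The international pool wins each department group but Pool B wins overall — the comparison reverses. The international pool's applicants skew toward Arts, which has a lower base rate.

Yes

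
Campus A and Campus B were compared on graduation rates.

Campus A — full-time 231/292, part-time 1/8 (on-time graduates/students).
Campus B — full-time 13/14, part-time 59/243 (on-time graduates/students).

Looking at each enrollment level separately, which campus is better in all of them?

Campus B

Full-time: Campus A 231/292 = 79.1%, Campus B 13/14 = 92.9% → Campus B
Part-time: Campus A 1/8 = 12.5%, Campus B 59/243 = 24.3% → Campus B
Campus B has the higher rate in both groups.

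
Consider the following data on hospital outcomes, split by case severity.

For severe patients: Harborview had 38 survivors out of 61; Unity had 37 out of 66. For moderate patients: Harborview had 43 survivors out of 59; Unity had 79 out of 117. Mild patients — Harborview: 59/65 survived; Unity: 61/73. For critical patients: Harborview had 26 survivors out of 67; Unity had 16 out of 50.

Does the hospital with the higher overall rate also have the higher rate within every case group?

Severe: Harborview 38/61 = 62.3%, Unity 37/66 = 56.1% → Harborview
Moderate: Harborview 43/59 = 72.9%, Unity 79/117 = 67.5% → Harborview
Mild: Harborview 59/65 = 90.8%, Unity 61/73 = 83.6% → Harborview
Critical: Harborview 26/67 = 38.8%, Unity 16/50 = 32.0% → Harborview
Overall: Harborview 166/252 = 65.9%, Unity 193/306 = 63.1% → Harborview
Harborview wins overall and in every case group — no reversal.

Yes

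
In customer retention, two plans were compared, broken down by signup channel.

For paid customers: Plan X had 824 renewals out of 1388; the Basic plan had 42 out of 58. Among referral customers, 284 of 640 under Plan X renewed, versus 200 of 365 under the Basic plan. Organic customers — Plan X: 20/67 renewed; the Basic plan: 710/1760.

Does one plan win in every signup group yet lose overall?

Paid: Plan X 824/1388 = 59.4%, the Basic plan 42/58 = 72.4% → the Basic plan
Referral: Plan X 284/640 = 44.4%, the Basic plan 200/365 = 54.8% → the Basic plan
Organic: Plan X 20/67 = 29.9%, the Basic plan 710/1760 = 40.3% → the Basic plan
Overall: Plan X 1128/2095 = 53.8%, the Basic plan 952/2183 = 43.6% → Plan X
The Basic plan wins each signup group but Plan X wins overall — the comparison reverses. The Basic plan's customers skew toward organic, which has a lower base rate.

Yes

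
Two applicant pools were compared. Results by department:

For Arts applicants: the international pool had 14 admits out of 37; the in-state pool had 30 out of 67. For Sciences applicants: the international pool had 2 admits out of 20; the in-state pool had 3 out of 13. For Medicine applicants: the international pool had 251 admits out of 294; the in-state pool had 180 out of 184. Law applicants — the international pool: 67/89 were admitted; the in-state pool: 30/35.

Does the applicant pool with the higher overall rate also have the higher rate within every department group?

Yes

Arts: the international pool 14/37 = 37.8%, the in-state pool 30/67 = 44.8% → the in-state pool
Sciences: the international pool 2/20 = 10.0%, the in-state pool 3/13 = 23.1% → the in-state pool
Medicine: the international pool 251/294 = 85.4%, the in-state pool 180/184 = 97.8% → the in-state pool
Law: the international pool 67/89 = 75.3%, the in-state pool 30/35 = 85.7% → the in-state pool
Overall: the international pool 334/440 = 75.9%, the in-state pool 243/299 = 81.3% → the in-state pool
The in-state pool wins overall and in every department group — no reversal.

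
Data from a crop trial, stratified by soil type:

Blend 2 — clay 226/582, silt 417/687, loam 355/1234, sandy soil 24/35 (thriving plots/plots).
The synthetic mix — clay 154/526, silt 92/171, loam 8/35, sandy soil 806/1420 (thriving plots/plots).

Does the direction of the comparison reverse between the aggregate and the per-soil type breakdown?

Clay: Blend 2 226/582 = 38.8%, the synthetic mix 154/526 = 29.3% → Blend 2
Silt: Blend 2 417/687 = 60.7%, the synthetic mix 92/171 = 53.8% → Blend 2
Loam: Blend 2 355/1234 = 28.8%, the synthetic mix 8/35 = 22.9% → Blend 2
Sandy soil: Blend 2 24/35 = 68.6%, the synthetic mix 806/1420 = 56.8% → Blend 2
Overall: Blend 2 1022/2538 = 40.3%, the synthetic mix 1060/2152 = 49.3% → the synthetic mix
Blend 2 wins each soil group but the synthetic mix wins overall — the comparison reverses. Blend 2's plots skew toward loam, which has a lower base rate.

Yes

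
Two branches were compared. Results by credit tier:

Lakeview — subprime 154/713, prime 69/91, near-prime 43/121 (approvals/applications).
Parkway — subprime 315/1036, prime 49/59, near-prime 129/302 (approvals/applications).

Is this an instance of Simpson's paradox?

No

Subprime: Lakeview 154/713 = 21.6%, Parkway 315/1036 = 30.4% → Parkway
Prime: Lakeview 69/91 = 75.8%, Parkway 49/59 = 83.1% → Parkway
Near-prime: Lakeview 43/121 = 35.5%, Parkway 129/302 = 42.7% → Parkway
Overall: Lakeview 266/925 = 28.8%, Parkway 493/1397 = 35.3% → Parkway
Parkway wins overall and in every credit group — no reversal.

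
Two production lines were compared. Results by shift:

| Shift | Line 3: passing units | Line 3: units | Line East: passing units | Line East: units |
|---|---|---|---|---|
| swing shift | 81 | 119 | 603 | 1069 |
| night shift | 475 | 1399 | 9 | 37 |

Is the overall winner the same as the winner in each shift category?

Swing shift: Line 3 81/119 = 68.1%, Line East 603/1069 = 56.4% → Line 3
Night shift: Line 3 475/1399 = 34.0%, Line East 9/37 = 24.3% → Line 3
Overall: Line 3 556/1518 = 36.6%, Line East 612/1106 = 55.3% → Line East
Line 3 wins each shift group but Line East wins overall — the comparison reverses. Line 3's units skew toward night shift, which has a lower base rate.

No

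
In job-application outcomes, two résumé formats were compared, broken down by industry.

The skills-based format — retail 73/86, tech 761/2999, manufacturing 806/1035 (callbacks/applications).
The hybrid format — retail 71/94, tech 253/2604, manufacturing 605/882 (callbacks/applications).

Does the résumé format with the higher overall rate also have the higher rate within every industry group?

Yes

Retail: the skills-based format 73/86 = 84.9%, the hybrid format 71/94 = 75.5% → the skills-based format
Tech: the skills-based format 761/2999 = 25.4%, the hybrid format 253/2604 = 9.7% → the skills-based format
Manufacturing: the skills-based format 806/1035 = 77.9%, the hybrid format 605/882 = 68.6% → the skills-based format
Overall: the skills-based format 1640/4120 = 39.8%, the hybrid format 929/3580 = 25.9% → the skills-based format
The skills-based format wins overall and in every industry group — no reversal.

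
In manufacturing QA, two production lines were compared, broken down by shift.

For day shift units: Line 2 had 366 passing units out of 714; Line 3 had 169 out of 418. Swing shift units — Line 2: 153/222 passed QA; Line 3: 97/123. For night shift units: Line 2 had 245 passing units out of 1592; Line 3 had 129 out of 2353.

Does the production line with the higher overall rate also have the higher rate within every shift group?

Day shift: Line 2 366/714 = 51.3%, Line 3 169/418 = 40.4% → Line 2
Swing shift: Line 2 153/222 = 68.9%, Line 3 97/123 = 78.9% → Line 3
Night shift: Line 2 245/1592 = 15.4%, Line 3 129/2353 = 5.5% → Line 2
Overall: Line 2 764/2528 = 30.2%, Line 3 395/2894 = 13.6% → Line 2
Neither sweeps: Line 2 wins 2 of 3 groups, Line 3 wins 1. Line 2 wins overall but not every group — no Simpson reversal.

No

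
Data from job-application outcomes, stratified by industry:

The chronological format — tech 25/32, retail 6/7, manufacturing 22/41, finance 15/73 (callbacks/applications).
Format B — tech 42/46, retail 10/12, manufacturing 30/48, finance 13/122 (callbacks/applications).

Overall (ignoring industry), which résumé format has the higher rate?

Tech: the chronological format 25/32 = 78.1%, Format B 42/46 = 91.3% → Format B
Retail: the chronological format 6/7 = 85.7%, Format B 10/12 = 83.3% → the chronological format
Manufacturing: the chronological format 22/41 = 53.7%, Format B 30/48 = 62.5% → Format B
Finance: the chronological format 15/73 = 20.5%, Format B 13/122 = 10.7% → the chronological format
Overall: the chronological format 68/153 = 44.4%, Format B 95/228 = 41.7% → the chronological format
(Neither sweeps every industry group, but the chronological format has the higher pooled rate.)

the chronological format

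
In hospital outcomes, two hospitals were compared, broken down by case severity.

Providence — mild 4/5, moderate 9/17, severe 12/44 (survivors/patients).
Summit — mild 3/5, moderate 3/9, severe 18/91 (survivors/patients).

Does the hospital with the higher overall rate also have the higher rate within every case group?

Mild: Providence 4/5 = 80.0%, Summit 3/5 = 60.0% → Providence
Moderate: Providence 9/17 = 52.9%, Summit 3/9 = 33.3% → Providence
Severe: Providence 12/44 = 27.3%, Summit 18/91 = 19.8% → Providence
Overall: Providence 25/66 = 37.9%, Summit 24/105 = 22.9% → Providence
Providence wins overall and in every case group — no reversal.

Yes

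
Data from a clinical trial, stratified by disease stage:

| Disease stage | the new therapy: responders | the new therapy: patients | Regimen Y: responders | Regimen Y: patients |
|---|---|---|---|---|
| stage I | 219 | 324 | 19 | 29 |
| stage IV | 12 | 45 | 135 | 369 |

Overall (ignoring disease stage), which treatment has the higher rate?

the new therapy

Stage I: the new therapy 219/324 = 67.6%, Regimen Y 19/29 = 65.5% → the new therapy
Stage IV: the new therapy 12/45 = 26.7%, Regimen Y 135/369 = 36.6% → Regimen Y
Overall: the new therapy 231/369 = 62.6%, Regimen Y 154/398 = 38.7% → the new therapy
(Neither sweeps every disease group, but the new therapy has the higher pooled rate.)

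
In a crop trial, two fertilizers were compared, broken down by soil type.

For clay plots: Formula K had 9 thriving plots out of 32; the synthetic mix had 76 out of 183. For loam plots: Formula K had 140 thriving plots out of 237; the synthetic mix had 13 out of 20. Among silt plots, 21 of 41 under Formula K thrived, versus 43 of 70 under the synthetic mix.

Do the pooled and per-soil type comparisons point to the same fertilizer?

Clay: Formula K 9/32 = 28.1%, the synthetic mix 76/183 = 41.5% → the synthetic mix
Loam: Formula K 140/237 = 59.1%, the synthetic mix 13/20 = 65.0% → the synthetic mix
Silt: Formula K 21/41 = 51.2%, the synthetic mix 43/70 = 61.4% → the synthetic mix
Overall: Formula K 170/310 = 54.8%, the synthetic mix 132/273 = 48.4% → Formula K
The synthetic mix wins each soil group but Formula K wins overall — the comparison reverses. The synthetic mix's plots skew toward clay, which has a lower base rate.

No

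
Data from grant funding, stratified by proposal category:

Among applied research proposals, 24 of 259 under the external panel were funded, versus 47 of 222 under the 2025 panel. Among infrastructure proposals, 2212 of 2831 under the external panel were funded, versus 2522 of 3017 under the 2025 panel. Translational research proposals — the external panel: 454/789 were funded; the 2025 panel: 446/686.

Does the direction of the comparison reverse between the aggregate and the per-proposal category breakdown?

Applied research: the external panel 24/259 = 9.3%, the 2025 panel 47/222 = 21.2% → the 2025 panel
Infrastructure: the external panel 2212/2831 = 78.1%, the 2025 panel 2522/3017 = 83.6% → the 2025 panel
Translational research: the external panel 454/789 = 57.5%, the 2025 panel 446/686 = 65.0% → the 2025 panel
Overall: the external panel 2690/3879 = 69.3%, the 2025 panel 3015/3925 = 76.8% → the 2025 panel
The 2025 panel wins overall and in every proposal group — no reversal.

No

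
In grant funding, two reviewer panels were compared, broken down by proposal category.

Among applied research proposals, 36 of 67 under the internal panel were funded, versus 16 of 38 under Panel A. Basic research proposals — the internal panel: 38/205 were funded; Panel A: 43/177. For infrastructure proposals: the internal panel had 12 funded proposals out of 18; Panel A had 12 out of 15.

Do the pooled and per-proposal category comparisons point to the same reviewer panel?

No

Applied research: the internal panel 36/67 = 53.7%, Panel A 16/38 = 42.1% → the internal panel
Basic research: the internal panel 38/205 = 18.5%, Panel A 43/177 = 24.3% → Panel A
Infrastructure: the internal panel 12/18 = 66.7%, Panel A 12/15 = 80.0% → Panel A
Overall: the internal panel 86/290 = 29.7%, Panel A 71/230 = 30.9% → Panel A
Neither sweeps: the internal panel wins 1 of 3 groups, Panel A wins 2. Panel A wins overall but not every group — no Simpson reversal.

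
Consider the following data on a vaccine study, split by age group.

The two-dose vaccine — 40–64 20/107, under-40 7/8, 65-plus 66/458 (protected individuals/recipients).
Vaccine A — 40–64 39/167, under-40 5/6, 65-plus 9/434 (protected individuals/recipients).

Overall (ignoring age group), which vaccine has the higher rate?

the two-dose vaccine

40–64: the two-dose vaccine 20/107 = 18.7%, Vaccine A 39/167 = 23.4% → Vaccine A
Under-40: the two-dose vaccine 7/8 = 87.5%, Vaccine A 5/6 = 83.3% → the two-dose vaccine
65-plus: the two-dose vaccine 66/458 = 14.4%, Vaccine A 9/434 = 2.1% → the two-dose vaccine
Overall: the two-dose vaccine 93/573 = 16.2%, Vaccine A 53/607 = 8.7% → the two-dose vaccine
(Neither sweeps every age group, but the two-dose vaccine has the higher pooled rate.)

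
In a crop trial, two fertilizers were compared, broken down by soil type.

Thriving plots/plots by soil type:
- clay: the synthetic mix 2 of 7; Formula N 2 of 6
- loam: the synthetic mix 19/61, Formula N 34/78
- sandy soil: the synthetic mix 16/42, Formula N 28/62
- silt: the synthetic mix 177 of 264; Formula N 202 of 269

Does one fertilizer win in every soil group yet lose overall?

Clay: the synthetic mix 2/7 = 28.6%, Formula N 2/6 = 33.3% → Formula N
Loam: the synthetic mix 19/61 = 31.1%, Formula N 34/78 = 43.6% → Formula N
Sandy soil: the synthetic mix 16/42 = 38.1%, Formula N 28/62 = 45.2% → Formula N
Silt: the synthetic mix 177/264 = 67.0%, Formula N 202/269 = 75.1% → Formula N
Overall: the synthetic mix 214/374 = 57.2%, Formula N 266/415 = 64.1% → Formula N
Formula N wins overall and in every soil group — no reversal.

No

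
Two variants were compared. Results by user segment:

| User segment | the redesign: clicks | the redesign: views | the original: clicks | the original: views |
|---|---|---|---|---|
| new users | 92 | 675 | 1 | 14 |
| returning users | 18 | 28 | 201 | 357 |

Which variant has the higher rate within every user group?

New users: the redesign 92/675 = 13.6%, the original 1/14 = 7.1% → the redesign
Returning users: the redesign 18/28 = 64.3%, the original 201/357 = 56.3% → the redesign
The redesign has the higher rate in both groups.

the redesign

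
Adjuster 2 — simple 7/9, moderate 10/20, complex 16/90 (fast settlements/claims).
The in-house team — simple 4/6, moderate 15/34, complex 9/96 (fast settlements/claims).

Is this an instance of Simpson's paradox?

No

Simple: Adjuster 2 7/9 = 77.8%, the in-house team 4/6 = 66.7% → Adjuster 2
Moderate: Adjuster 2 10/20 = 50.0%, the in-house team 15/34 = 44.1% → Adjuster 2
Complex: Adjuster 2 16/90 = 17.8%, the in-house team 9/96 = 9.4% → Adjuster 2
Overall: Adjuster 2 33/119 = 27.7%, the in-house team 28/136 = 20.6% → Adjuster 2
Adjuster 2 wins overall and in every claim group — no reversal.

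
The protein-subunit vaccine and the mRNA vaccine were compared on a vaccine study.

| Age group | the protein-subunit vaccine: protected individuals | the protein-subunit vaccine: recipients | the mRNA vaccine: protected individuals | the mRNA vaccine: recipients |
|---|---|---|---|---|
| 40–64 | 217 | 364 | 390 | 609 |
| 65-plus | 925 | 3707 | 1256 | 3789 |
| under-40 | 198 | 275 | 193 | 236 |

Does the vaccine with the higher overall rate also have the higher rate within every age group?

Yes

40–64: the protein-subunit vaccine 217/364 = 59.6%, the mRNA vaccine 390/609 = 64.0% → the mRNA vaccine
65-plus: the protein-subunit vaccine 925/3707 = 25.0%, the mRNA vaccine 1256/3789 = 33.1% → the mRNA vaccine
Under-40: the protein-subunit vaccine 198/275 = 72.0%, the mRNA vaccine 193/236 = 81.8% → the mRNA vaccine
Overall: the protein-subunit vaccine 1340/4346 = 30.8%, the mRNA vaccine 1839/4634 = 39.7% → the mRNA vaccine
The mRNA vaccine wins overall and in every age group — no reversal.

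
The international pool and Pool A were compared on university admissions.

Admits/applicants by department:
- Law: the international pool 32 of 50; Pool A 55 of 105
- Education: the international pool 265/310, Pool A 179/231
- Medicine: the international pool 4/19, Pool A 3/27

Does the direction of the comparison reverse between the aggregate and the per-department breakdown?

Law: the international pool 32/50 = 64.0%, Pool A 55/105 = 52.4% → the international pool
Education: the international pool 265/310 = 85.5%, Pool A 179/231 = 77.5% → the international pool
Medicine: the international pool 4/19 = 21.1%, Pool A 3/27 = 11.1% → the international pool
Overall: the international pool 301/379 = 79.4%, Pool A 237/363 = 65.3% → the international pool
The international pool wins overall and in every department group — no reversal.

No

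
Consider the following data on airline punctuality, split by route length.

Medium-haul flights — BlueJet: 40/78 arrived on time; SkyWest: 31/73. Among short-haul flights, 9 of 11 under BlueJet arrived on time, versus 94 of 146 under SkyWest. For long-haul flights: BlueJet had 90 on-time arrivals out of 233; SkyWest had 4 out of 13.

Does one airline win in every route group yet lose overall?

Medium-haul: BlueJet 40/78 = 51.3%, SkyWest 31/73 = 42.5% → BlueJet
Short-haul: BlueJet 9/11 = 81.8%, SkyWest 94/146 = 64.4% → BlueJet
Long-haul: BlueJet 90/233 = 38.6%, SkyWest 4/13 = 30.8% → BlueJet
Overall: BlueJet 139/322 = 43.2%, SkyWest 129/232 = 55.6% → SkyWest
BlueJet wins each route group but SkyWest wins overall — the comparison reverses. BlueJet's flights skew toward long-haul, which has a lower base rate.

Yes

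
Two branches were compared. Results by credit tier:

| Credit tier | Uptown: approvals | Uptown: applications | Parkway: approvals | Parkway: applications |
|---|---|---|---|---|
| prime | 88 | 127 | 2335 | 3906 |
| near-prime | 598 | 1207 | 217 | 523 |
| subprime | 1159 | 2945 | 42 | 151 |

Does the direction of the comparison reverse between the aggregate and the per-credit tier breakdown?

Prime: Uptown 88/127 = 69.3%, Parkway 2335/3906 = 59.8% → Uptown
Near-prime: Uptown 598/1207 = 49.5%, Parkway 217/523 = 41.5% → Uptown
Subprime: Uptown 1159/2945 = 39.4%, Parkway 42/151 = 27.8% → Uptown
Overall: Uptown 1845/4279 = 43.1%, Parkway 2594/4580 = 56.6% → Parkway
Uptown wins each credit group but Parkway wins overall — the comparison reverses. Uptown's applications skew toward subprime, which has a lower base rate.

Yes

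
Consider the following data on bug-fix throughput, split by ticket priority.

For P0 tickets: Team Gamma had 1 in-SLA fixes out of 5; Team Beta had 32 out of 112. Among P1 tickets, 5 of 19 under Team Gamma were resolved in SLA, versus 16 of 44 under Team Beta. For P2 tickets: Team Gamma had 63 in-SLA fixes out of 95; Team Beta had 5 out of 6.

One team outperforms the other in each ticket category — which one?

P0: Team Gamma 1/5 = 20.0%, Team Beta 32/112 = 28.6% → Team Beta
P1: Team Gamma 5/19 = 26.3%, Team Beta 16/44 = 36.4% → Team Beta
P2: Team Gamma 63/95 = 66.3%, Team Beta 5/6 = 83.3% → Team Beta
Team Beta has the higher rate in all 3 groups.

Team Beta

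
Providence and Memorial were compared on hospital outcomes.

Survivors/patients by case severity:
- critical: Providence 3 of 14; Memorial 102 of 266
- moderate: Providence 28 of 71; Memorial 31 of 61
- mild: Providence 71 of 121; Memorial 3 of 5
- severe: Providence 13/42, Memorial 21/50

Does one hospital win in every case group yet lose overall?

Critical: Providence 3/14 = 21.4%, Memorial 102/266 = 38.3% → Memorial
Moderate: Providence 28/71 = 39.4%, Memorial 31/61 = 50.8% → Memorial
Mild: Providence 71/121 = 58.7%, Memorial 3/5 = 60.0% → Memorial
Severe: Providence 13/42 = 31.0%, Memorial 21/50 = 42.0% → Memorial
Overall: Providence 115/248 = 46.4%, Memorial 157/382 = 41.1% → Providence
Memorial wins each case group but Providence wins overall — the comparison reverses. Memorial's patients skew toward critical, which has a lower base rate.

Yes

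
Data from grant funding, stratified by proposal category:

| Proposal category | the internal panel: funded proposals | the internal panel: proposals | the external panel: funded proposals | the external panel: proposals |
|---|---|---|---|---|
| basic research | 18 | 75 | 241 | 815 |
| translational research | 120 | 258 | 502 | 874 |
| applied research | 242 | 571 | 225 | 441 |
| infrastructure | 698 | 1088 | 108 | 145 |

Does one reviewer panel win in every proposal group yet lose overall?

Yes

Basic research: the internal panel 18/75 = 24.0%, the external panel 241/815 = 29.6% → the external panel
Translational research: the internal panel 120/258 = 46.5%, the external panel 502/874 = 57.4% → the external panel
Applied research: the internal panel 242/571 = 42.4%, the external panel 225/441 = 51.0% → the external panel
Infrastructure: the internal panel 698/1088 = 64.2%, the external panel 108/145 = 74.5% → the external panel
Overall: the internal panel 1078/1992 = 54.1%, the external panel 1076/2275 = 47.3% → the internal panel
The external panel wins each proposal group but the internal panel wins overall — the comparison reverses. The external panel's proposals skew toward basic research, which has a lower base rate.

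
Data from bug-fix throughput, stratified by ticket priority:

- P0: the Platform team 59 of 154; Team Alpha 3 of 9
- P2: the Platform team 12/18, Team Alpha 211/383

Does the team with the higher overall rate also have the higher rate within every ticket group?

P0: the Platform team 59/154 = 38.3%, Team Alpha 3/9 = 33.3% → the Platform team
P2: the Platform team 12/18 = 66.7%, Team Alpha 211/383 = 55.1% → the Platform team
Overall: the Platform team 71/172 = 41.3%, Team Alpha 214/392 = 54.6% → Team Alpha
The Platform team wins each ticket group but Team Alpha wins overall — the comparison reverses. The Platform team's tickets skew toward P0, which has a lower base rate.

No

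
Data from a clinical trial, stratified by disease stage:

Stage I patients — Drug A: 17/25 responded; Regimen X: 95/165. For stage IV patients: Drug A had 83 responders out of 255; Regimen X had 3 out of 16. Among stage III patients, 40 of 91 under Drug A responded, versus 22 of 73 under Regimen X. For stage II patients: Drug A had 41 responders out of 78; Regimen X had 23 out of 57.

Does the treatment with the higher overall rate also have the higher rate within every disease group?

Stage I: Drug A 17/25 = 68.0%, Regimen X 95/165 = 57.6% → Drug A
Stage IV: Drug A 83/255 = 32.5%, Regimen X 3/16 = 18.8% → Drug A
Stage III: Drug A 40/91 = 44.0%, Regimen X 22/73 = 30.1% → Drug A
Stage II: Drug A 41/78 = 52.6%, Regimen X 23/57 = 40.4% → Drug A
Overall: Drug A 181/449 = 40.3%, Regimen X 143/311 = 46.0% → Regimen X
Drug A wins each disease group but Regimen X wins overall — the comparison reverses. Drug A's patients skew toward stage IV, which has a lower base rate.

No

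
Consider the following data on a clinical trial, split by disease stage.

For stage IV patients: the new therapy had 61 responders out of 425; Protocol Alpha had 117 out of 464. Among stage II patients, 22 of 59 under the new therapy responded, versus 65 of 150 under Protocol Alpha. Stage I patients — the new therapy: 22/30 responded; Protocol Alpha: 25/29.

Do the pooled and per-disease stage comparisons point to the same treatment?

Stage IV: the new therapy 61/425 = 14.4%, Protocol Alpha 117/464 = 25.2% → Protocol Alpha
Stage II: the new therapy 22/59 = 37.3%, Protocol Alpha 65/150 = 43.3% → Protocol Alpha
Stage I: the new therapy 22/30 = 73.3%, Protocol Alpha 25/29 = 86.2% → Protocol Alpha
Overall: the new therapy 105/514 = 20.4%, Protocol Alpha 207/643 = 32.2% → Protocol Alpha
Protocol Alpha wins overall and in every disease group — no reversal.

Yes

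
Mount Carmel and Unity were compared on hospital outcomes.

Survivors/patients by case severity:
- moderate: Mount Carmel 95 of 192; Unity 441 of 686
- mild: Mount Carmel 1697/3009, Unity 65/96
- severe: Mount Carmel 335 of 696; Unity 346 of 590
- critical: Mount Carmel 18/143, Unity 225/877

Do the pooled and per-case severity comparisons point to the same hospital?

No

Moderate: Mount Carmel 95/192 = 49.5%, Unity 441/686 = 64.3% → Unity
Mild: Mount Carmel 1697/3009 = 56.4%, Unity 65/96 = 67.7% → Unity
Severe: Mount Carmel 335/696 = 48.1%, Unity 346/590 = 58.6% → Unity
Critical: Mount Carmel 18/143 = 12.6%, Unity 225/877 = 25.7% → Unity
Overall: Mount Carmel 2145/4040 = 53.1%, Unity 1077/2249 = 47.9% → Mount Carmel
Unity wins each case group but Mount Carmel wins overall — the comparison reverses. Unity's patients skew toward critical, which has a lower base rate.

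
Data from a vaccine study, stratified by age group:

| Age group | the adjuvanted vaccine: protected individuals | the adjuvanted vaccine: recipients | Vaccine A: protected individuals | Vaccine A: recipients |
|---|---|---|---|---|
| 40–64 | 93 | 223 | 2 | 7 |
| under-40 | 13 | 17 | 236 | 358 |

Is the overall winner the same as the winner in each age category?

40–64: the adjuvanted vaccine 93/223 = 41.7%, Vaccine A 2/7 = 28.6% → the adjuvanted vaccine
Under-40: the adjuvanted vaccine 13/17 = 76.5%, Vaccine A 236/358 = 65.9% → the adjuvanted vaccine
Overall: the adjuvanted vaccine 106/240 = 44.2%, Vaccine A 238/365 = 65.2% → Vaccine A
The adjuvanted vaccine wins each age group but Vaccine A wins overall — the comparison reverses. The adjuvanted vaccine's recipients skew toward 40–64, which has a lower base rate.

No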